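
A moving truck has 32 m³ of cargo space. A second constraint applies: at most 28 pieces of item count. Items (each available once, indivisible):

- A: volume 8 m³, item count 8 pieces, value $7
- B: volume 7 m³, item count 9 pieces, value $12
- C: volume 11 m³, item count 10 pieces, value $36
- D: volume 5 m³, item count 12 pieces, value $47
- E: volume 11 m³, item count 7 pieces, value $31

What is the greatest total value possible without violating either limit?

$90

Feasible sets respecting both limits:
- B+D+E: volume 23, item count 28, value 90
- A+D+E: volume 24, item count 27, value 85
- C+D: volume 16, item count 22, value 83
Best: $90.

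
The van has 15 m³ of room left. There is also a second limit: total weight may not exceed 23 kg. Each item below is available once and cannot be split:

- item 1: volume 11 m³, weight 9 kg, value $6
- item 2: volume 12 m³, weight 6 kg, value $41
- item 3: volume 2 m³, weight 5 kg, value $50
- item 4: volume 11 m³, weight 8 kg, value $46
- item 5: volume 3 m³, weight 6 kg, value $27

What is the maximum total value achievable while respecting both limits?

$96

Feasible sets respecting both limits:
- item 3+item 4: volume 13, weight 13, value 96
- item 2+item 3: volume 14, weight 11, value 91
- item 3+item 5: volume 5, weight 11, value 77
- item 4+item 5: volume 14, weight 14, value 73
Best: $96.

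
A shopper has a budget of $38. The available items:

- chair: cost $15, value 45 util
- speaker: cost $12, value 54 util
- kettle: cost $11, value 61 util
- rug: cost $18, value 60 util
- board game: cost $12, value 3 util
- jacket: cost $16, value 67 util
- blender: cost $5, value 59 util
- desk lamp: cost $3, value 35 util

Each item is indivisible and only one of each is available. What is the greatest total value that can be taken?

This is a 0/1 knapsack; check combinations near the capacity.
- kettle+jacket+blender+desk lamp: cost 11+16+5+3=35, value 61+67+59+35=222
- speaker+jacket+blender+desk lamp: cost 12+16+5+3=36, value 54+67+59+35=215
- kettle+rug+blender+desk lamp: cost 11+18+5+3=37, value 61+60+59+35=215
- speaker+kettle+blender+desk lamp: cost 12+11+5+3=31, value 54+61+59+35=209
Best: 222 util.

222 util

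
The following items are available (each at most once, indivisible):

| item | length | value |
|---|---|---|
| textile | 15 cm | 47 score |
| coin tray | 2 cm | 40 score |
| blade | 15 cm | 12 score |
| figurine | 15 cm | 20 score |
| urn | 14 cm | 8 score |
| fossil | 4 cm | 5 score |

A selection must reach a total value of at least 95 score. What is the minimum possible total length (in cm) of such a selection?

Subsets with value ≥ 95, sorted by total length:
- textile+coin tray+urn: length 31, value 95
- textile+coin tray+figurine: length 32, value 107
- textile+coin tray+blade: length 32, value 99
Minimum length: 31 cm.

31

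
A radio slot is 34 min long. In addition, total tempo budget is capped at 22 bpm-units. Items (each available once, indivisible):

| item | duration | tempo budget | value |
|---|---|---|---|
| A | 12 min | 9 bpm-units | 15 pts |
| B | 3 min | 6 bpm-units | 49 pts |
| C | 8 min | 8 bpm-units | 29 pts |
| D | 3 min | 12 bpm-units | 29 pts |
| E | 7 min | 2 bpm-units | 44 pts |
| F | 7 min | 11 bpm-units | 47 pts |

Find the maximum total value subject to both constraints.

Feasible sets respecting both limits:
- B+E+F: duration 17, tempo budget 19, value 140
- B+C+E: duration 18, tempo budget 16, value 122
- B+D+E: duration 13, tempo budget 20, value 122
Best: 140 pts.

140 pts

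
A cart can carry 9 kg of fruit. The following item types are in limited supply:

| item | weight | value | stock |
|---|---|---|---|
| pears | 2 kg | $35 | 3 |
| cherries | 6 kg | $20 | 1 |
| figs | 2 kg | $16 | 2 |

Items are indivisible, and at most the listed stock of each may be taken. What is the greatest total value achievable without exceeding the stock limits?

$121

Best selections within weight 9 and stock limits:
- 3×pears + 1×figs: weight 8, value 121
- 3×pears: weight 6, value 105
- 2×pears + 2×figs: weight 8, value 102
- 2×pears + 1×figs: weight 6, value 86
Best: $121.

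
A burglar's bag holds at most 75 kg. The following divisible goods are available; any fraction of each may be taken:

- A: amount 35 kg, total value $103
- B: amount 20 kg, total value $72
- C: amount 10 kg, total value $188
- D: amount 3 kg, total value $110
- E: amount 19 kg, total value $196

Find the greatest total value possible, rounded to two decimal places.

633.69

Take in order of value per unit:
- D (110/3 per unit): all 3 → value 110, running total 110.00
- C (188/10 per unit): all 10 → value 188, running total 298.00
- E (196/19 per unit): all 19 → value 196, running total 494.00
- B (72/20 per unit): all 20 → value 72, running total 566.00
- A (103/35 per unit): 23 of 35 → value 23×103/35 = 67.6857, running total 633.69
Total 633.69.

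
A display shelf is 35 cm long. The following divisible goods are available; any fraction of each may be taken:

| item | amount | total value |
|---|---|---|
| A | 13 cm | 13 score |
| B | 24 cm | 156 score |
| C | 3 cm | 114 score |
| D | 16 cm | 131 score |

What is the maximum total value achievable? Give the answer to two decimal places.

349.00

Take in order of value per unit:
- C (114/3 per unit): all 3 → value 114, running total 114.00
- D (131/16 per unit): all 16 → value 131, running total 245.00
- B (156/24 per unit): 16 of 24 → value 16×156/24 = 104.0000, running total 349.00
Total 349.00.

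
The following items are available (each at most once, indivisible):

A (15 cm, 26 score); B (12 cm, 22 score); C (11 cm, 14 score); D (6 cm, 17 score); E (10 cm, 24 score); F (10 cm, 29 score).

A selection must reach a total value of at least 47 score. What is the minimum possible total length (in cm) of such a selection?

Subsets with value ≥ 47, sorted by total length:
- E+F: length 20, value 53
- B+F: length 22, value 51
- A+F: length 25, value 55
Minimum length: 20 cm.

20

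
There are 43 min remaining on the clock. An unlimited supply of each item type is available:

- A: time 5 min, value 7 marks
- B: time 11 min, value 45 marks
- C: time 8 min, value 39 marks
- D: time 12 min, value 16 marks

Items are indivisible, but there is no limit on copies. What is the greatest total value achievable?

Best value-per-unit is C at 39/8; filling with it alone gives 5×39 = 195.
Optimal mix: 1×B + 4×C → time 43, value 201.

201 marks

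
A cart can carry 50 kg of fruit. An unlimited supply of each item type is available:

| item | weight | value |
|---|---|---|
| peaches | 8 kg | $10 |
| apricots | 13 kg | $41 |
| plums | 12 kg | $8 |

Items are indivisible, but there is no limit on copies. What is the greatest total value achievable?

$133

Best value-per-unit is apricots at 41/13; filling with it alone gives 3×41 = 123.
Optimal mix: 1×peaches + 3×apricots → weight 47, value 133.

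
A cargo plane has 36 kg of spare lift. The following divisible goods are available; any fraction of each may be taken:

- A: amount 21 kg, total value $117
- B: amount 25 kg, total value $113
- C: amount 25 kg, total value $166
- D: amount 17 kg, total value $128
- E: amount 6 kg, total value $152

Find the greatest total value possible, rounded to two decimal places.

366.32

Take in order of value per unit:
- E (152/6 per unit): all 6 → value 152, running total 152.00
- D (128/17 per unit): all 17 → value 128, running total 280.00
- C (166/25 per unit): 13 of 25 → value 13×166/25 = 86.3200, running total 366.32
Total 366.32.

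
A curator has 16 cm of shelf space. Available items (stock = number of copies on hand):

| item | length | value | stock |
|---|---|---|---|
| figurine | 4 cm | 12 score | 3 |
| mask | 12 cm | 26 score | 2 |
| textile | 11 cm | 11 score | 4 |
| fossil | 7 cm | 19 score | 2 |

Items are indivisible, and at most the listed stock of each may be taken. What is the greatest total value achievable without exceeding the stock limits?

43 score

Best selections within length 16 and stock limits:
- 2×figurine + 1×fossil: length 15, value 43
- 2×fossil: length 14, value 38
- 1×figurine + 1×mask: length 16, value 38
- 3×figurine: length 12, value 36
Best: 43 score.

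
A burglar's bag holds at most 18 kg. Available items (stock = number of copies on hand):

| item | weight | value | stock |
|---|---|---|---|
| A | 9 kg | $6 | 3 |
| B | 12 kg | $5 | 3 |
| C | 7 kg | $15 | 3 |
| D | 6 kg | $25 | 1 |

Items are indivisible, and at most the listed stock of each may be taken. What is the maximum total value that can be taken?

$40

Top feasible selections:
- 1×C + 1×D: weight 13, value 40
- 1×A + 1×D: weight 15, value 31
Best: $40.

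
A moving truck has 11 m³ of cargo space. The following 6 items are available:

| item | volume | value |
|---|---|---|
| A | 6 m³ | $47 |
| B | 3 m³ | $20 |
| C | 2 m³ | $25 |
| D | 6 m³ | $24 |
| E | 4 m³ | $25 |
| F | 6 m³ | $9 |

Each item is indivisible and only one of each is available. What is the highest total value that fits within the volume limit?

Check high-value combinations within 11 m³:
- A+B+C: volume 6+3+2=11, value 47+20+25=92
- A+C: volume 6+2=8, value 47+25=72
- A+E: volume 6+4=10, value 47+25=72
- B+C+E: volume 3+2+4=9, value 20+25+25=70
Best: $92.

$92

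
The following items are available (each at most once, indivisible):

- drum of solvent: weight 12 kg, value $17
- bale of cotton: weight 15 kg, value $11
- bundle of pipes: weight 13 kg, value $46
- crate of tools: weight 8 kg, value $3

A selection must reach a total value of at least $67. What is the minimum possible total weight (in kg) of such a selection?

40

Subsets with value ≥ 67, sorted by total weight:
- drum of solvent+bale of cotton+bundle of pipes: weight 40, value 74
- drum of solvent+bale of cotton+bundle of pipes+crate of tools: weight 48, value 77
Minimum weight: 40 kg.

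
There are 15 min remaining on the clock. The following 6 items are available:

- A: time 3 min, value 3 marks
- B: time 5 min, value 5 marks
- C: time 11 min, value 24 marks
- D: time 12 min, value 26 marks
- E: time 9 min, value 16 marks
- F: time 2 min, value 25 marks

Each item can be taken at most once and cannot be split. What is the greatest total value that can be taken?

Check high-value combinations within 15 min:
- D+F: time 12+2=14, value 26+25=51
- C+F: time 11+2=13, value 24+25=49
- A+E+F: time 3+9+2=14, value 3+16+25=44
- E+F: time 9+2=11, value 16+25=41
- A+B+F: time 3+5+2=10, value 3+5+25=33
Best: 51 marks.

51 marks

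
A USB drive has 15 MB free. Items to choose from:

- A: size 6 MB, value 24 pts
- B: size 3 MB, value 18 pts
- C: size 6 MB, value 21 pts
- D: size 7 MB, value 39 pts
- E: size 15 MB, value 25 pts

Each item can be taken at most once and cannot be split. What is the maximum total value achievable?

63 pts

Check high-value combinations within 15 MB:
- A+D: size 6+7=13, value 24+39=63
- A+B+C: size 6+3+6=15, value 24+18+21=63
- C+D: size 6+7=13, value 21+39=60
- B+D: size 3+7=10, value 18+39=57
Best: 63 pts.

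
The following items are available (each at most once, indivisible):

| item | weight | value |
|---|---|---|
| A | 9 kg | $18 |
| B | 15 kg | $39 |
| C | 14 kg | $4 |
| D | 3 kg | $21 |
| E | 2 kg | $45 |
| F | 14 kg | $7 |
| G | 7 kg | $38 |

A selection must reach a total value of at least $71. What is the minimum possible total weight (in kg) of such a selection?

Subsets with value ≥ 71, sorted by total weight:
- E+G: weight 9, value 83
- D+E+G: weight 12, value 104
Minimum weight: 9 kg.

9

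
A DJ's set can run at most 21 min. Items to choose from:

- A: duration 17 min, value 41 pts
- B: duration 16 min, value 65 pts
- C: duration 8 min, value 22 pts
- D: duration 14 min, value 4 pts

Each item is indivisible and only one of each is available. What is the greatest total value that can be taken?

65 pts

Check high-value combinations within 21 min:
- B: duration 16, value 65
- A: duration 17, value 41
- C: duration 8, value 22
- D: duration 14, value 4
Best: 65 pts.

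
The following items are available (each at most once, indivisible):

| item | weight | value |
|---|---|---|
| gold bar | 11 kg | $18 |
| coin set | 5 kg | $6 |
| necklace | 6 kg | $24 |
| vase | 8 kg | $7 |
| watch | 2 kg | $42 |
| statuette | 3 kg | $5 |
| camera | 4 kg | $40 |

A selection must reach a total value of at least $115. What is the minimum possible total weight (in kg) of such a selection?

Subsets with value ≥ 115, sorted by total weight:
- coin set+necklace+watch+statuette+camera: weight 20, value 117
- gold bar+necklace+watch+camera: weight 23, value 124
Minimum weight: 20 kg.

20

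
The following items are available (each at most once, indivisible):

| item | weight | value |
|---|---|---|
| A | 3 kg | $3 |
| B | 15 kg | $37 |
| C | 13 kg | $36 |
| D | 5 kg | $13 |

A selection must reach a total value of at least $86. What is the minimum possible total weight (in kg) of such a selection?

Subsets with value ≥ 86, sorted by total weight:
- B+C+D: weight 33, value 86
- A+B+C+D: weight 36, value 89
Minimum weight: 33 kg.

33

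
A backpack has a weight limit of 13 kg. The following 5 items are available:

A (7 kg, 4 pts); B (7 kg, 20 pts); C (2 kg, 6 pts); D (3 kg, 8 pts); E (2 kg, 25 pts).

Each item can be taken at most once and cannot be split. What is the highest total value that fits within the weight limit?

53 pts

Check high-value combinations within 13 kg:
- B+D+E: weight 7+3+2=12, value 20+8+25=53
- B+C+E: weight 7+2+2=11, value 20+6+25=51
- B+E: weight 7+2=9, value 20+25=45
- C+D+E: weight 2+3+2=7, value 6+8+25=39
Best: 53 pts.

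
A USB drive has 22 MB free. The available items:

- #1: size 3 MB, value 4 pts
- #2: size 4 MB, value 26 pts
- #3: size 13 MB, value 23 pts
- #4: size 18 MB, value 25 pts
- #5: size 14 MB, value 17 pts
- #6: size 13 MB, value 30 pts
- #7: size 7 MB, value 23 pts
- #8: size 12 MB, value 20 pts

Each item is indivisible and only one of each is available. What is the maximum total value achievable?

60 pts

Check high-value combinations within 22 MB:
- #1+#2+#6: size 3+4+13=20, value 4+26+30=60
- #2+#6: size 4+13=17, value 26+30=56
- #1+#2+#7: size 3+4+7=14, value 4+26+23=53
- #1+#2+#3: size 3+4+13=20, value 4+26+23=53
- #6+#7: size 13+7=20, value 30+23=53
Best: 60 pts.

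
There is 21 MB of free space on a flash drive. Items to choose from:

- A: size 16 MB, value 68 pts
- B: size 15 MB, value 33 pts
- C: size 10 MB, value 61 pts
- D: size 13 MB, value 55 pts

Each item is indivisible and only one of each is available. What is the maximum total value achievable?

Check high-value combinations within 21 MB:
- A: size 16, value 68
- C: size 10, value 61
- D: size 13, value 55
- B: size 15, value 33
Best: 68 pts.

68 pts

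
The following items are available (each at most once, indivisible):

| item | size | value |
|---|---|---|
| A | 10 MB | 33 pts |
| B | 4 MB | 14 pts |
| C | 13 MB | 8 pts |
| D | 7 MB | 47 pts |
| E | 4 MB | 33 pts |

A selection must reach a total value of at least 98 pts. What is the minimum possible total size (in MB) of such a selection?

21

Subsets with value ≥ 98, sorted by total size:
- A+D+E: size 21, value 113
- A+B+D+E: size 25, value 127
- B+C+D+E: size 28, value 102
Minimum size: 21 MB.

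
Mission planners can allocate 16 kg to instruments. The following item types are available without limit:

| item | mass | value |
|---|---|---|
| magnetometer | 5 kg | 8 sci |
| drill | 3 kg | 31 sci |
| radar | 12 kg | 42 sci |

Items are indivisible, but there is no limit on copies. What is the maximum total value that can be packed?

Best value-per-unit is drill at 31/3, and filling with it alone uses mass 5×3=15. No mix of the others beats 5×31 = 155.

155 sci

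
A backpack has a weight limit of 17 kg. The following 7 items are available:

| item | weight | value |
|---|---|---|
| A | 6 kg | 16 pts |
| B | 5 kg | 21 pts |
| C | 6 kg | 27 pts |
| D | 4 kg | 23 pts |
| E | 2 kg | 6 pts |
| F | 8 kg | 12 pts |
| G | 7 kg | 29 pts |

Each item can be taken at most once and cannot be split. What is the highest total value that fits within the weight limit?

79 pts

Check high-value combinations within 17 kg:
- C+D+G: weight 6+4+7=17, value 27+23+29=79
- B+C+D+E: weight 5+6+4+2=17, value 21+27+23+6=77
- B+D+G: weight 5+4+7=16, value 21+23+29=73
- B+C+D: weight 5+6+4=15, value 21+27+23=71
Best: 79 pts.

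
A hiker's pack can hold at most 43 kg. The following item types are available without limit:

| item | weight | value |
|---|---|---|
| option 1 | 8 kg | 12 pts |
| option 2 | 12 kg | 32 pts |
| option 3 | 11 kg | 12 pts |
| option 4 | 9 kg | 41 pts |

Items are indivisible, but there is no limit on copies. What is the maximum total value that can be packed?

164 pts

Best value-per-unit is option 4 at 41/9, and filling with it alone uses weight 4×9=36. No mix of the others beats 4×41 = 164.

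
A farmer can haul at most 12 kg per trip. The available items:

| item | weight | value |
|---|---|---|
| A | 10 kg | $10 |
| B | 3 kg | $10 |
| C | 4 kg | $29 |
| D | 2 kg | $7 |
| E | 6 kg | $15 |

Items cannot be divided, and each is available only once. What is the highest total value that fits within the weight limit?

$51

Check high-value combinations within 12 kg:
- C+D+E: weight 4+2+6=12, value 29+7+15=51
- B+C+D: weight 3+4+2=9, value 10+29+7=46
- C+E: weight 4+6=10, value 29+15=44
Best: $51.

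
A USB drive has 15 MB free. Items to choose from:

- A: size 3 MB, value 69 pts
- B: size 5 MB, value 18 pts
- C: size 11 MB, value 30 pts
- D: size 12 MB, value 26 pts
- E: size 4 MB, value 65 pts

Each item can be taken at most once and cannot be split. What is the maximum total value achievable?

152 pts

This is a 0/1 knapsack; check combinations near the capacity.
- A+B+E: size 3+5+4=12, value 69+18+65=152
- A+E: size 3+4=7, value 69+65=134
- A+C: size 3+11=14, value 69+30=99
- A+D: size 3+12=15, value 69+26=95
- C+E: size 11+4=15, value 30+65=95
Best: 152 pts.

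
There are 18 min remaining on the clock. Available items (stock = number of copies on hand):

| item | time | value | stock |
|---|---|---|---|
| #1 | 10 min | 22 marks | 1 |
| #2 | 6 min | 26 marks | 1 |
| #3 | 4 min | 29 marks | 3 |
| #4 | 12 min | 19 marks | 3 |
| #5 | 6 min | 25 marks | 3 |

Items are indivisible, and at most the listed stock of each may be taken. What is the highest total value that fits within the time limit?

Best selections within time 18 and stock limits:
- 1×#2 + 3×#3: time 18, value 113
- 3×#3 + 1×#5: time 18, value 112
- 3×#3: time 12, value 87
Best: 113 marks.

113 marks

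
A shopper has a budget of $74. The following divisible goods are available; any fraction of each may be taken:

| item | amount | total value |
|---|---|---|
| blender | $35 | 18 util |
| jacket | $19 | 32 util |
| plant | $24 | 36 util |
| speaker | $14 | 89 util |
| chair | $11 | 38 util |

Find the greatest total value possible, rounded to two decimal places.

198.09

Take in order of value per unit:
- speaker (89/14 per unit): all 14 → value 89, running total 89.00
- chair (38/11 per unit): all 11 → value 38, running total 127.00
- jacket (32/19 per unit): all 19 → value 32, running total 159.00
- plant (36/24 per unit): all 24 → value 36, running total 195.00
- blender (18/35 per unit): 6 of 35 → value 6×18/35 = 3.0857, running total 198.09
Total 198.09.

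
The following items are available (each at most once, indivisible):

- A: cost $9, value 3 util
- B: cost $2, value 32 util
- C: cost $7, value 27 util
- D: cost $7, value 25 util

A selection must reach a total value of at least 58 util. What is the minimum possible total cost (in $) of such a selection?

9

Subsets with value ≥ 58, sorted by total cost:
- B+C: cost 9, value 59
- B+C+D: cost 16, value 84
Minimum cost: 9 $.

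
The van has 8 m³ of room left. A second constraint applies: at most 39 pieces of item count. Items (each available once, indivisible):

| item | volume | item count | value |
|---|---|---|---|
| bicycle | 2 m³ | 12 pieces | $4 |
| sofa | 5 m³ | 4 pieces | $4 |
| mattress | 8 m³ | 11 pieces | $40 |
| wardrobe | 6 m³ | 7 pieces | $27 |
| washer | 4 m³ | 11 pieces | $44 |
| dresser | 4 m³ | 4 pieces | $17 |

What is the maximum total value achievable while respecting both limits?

$61

Feasible sets respecting both limits:
- washer+dresser: volume 8, item count 15, value 61
- bicycle+washer: volume 6, item count 23, value 48
- washer: volume 4, item count 11, value 44
- mattress: volume 8, item count 11, value 40
Best: $61.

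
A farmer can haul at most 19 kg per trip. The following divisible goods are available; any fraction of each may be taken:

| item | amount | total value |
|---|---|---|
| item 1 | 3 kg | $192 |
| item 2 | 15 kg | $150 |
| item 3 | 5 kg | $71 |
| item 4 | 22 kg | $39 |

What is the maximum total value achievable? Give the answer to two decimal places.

Take in order of value per unit:
- item 1 (192/3 per unit): all 3 → value 192, running total 192.00
- item 3 (71/5 per unit): all 5 → value 71, running total 263.00
- item 2 (150/15 per unit): 11 of 15 → value 11×150/15 = 110.0000, running total 373.00
Total 373.00.

373.00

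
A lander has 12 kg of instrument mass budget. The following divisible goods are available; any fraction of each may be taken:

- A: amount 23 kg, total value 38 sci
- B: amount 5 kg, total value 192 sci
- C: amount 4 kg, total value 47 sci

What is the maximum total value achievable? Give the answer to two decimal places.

Take in order of value per unit:
- B (192/5 per unit): all 5 → value 192, running total 192.00
- C (47/4 per unit): all 4 → value 47, running total 239.00
- A (38/23 per unit): 3 of 23 → value 3×38/23 = 4.9565, running total 243.96
Total 243.96.

243.96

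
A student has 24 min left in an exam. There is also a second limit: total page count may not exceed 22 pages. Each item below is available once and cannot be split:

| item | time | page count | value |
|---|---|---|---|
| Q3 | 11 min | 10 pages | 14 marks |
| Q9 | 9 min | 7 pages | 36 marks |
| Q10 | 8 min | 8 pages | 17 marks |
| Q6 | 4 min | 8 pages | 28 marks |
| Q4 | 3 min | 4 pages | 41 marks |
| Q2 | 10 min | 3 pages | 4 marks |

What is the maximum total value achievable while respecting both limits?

105 marks

Feasible sets respecting both limits:
- Q9+Q6+Q4: time 16, page count 19, value 105
- Q9+Q10+Q4: time 20, page count 19, value 94
- Q3+Q9+Q4: time 23, page count 21, value 91
Best: 105 marks.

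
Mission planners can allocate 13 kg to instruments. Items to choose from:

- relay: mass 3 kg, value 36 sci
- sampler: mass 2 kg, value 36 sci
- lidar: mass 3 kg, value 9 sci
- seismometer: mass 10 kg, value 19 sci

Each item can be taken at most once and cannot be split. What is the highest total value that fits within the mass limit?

Check high-value combinations within 13 kg:
- relay+sampler+lidar: mass 3+2+3=8, value 36+36+9=81
- relay+sampler: mass 3+2=5, value 36+36=72
- sampler+seismometer: mass 2+10=12, value 36+19=55
- relay+seismometer: mass 3+10=13, value 36+19=55
- sampler+lidar: mass 2+3=5, value 36+9=45
Best: 81 sci.

81 sci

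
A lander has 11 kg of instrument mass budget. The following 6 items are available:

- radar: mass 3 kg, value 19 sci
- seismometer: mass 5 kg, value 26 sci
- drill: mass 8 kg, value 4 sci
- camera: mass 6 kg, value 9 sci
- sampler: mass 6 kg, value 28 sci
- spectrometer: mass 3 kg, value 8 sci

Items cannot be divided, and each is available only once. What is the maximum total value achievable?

54 sci

Check high-value combinations within 11 kg:
- seismometer+sampler: mass 5+6=11, value 26+28=54
- radar+seismometer+spectrometer: mass 3+5+3=11, value 19+26+8=53
- radar+sampler: mass 3+6=9, value 19+28=47
- radar+seismometer: mass 3+5=8, value 19+26=45
- sampler+spectrometer: mass 6+3=9, value 28+8=36
Best: 54 sci.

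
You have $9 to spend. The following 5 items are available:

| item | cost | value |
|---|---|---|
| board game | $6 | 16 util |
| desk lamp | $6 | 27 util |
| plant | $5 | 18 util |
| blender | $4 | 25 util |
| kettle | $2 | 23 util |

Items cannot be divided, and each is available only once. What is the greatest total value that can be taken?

50 util

Check high-value combinations within $9:
- desk lamp+kettle: cost 6+2=8, value 27+23=50
- blender+kettle: cost 4+2=6, value 25+23=48
- plant+blender: cost 5+4=9, value 18+25=43
- plant+kettle: cost 5+2=7, value 18+23=41
Best: 50 util.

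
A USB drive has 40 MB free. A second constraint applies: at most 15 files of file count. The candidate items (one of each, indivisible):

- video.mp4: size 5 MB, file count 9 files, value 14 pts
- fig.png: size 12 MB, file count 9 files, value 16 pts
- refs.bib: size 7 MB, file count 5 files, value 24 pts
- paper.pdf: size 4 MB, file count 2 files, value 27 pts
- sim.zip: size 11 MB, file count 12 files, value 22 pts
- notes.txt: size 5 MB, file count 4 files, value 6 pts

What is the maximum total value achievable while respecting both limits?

57 pts

Feasible sets respecting both limits:
- refs.bib+paper.pdf+notes.txt: size 16, file count 11, value 57
- refs.bib+paper.pdf: size 11, file count 7, value 51
- paper.pdf+sim.zip: size 15, file count 14, value 49
- fig.png+paper.pdf+notes.txt: size 21, file count 15, value 49
Best: 57 pts.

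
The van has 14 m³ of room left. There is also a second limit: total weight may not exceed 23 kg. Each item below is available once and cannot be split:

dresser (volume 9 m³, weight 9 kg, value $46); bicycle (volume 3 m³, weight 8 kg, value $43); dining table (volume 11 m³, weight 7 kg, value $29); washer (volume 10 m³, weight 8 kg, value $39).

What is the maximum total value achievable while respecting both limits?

$89

Feasible sets respecting both limits:
- dresser+bicycle: volume 12, weight 17, value 89
- bicycle+washer: volume 13, weight 16, value 82
- bicycle+dining table: volume 14, weight 15, value 72
- dresser: volume 9, weight 9, value 46
Best: $89.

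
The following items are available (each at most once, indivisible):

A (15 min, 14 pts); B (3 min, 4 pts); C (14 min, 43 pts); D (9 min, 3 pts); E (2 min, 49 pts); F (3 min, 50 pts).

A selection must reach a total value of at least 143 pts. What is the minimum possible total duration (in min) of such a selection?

22

Subsets with value ≥ 143, sorted by total duration:
- B+C+E+F: duration 22, value 146
- C+D+E+F: duration 28, value 145
- B+C+D+E+F: duration 31, value 149
- A+C+E+F: duration 34, value 156
Minimum duration: 22 min.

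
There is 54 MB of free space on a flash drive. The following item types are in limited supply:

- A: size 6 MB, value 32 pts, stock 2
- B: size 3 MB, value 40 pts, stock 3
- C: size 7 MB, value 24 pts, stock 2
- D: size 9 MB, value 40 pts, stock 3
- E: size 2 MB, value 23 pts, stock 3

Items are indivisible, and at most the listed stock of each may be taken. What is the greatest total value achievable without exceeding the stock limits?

Best selections within size 54 and stock limits:
- 2×A + 3×B + 3×D + 3×E: size 54, value 373
- 2×A + 3×B + 1×C + 2×D + 3×E: size 52, value 357
- 2×A + 3×B + 3×D + 2×E: size 52, value 350
- 1×A + 3×B + 2×C + 2×D + 3×E: size 53, value 349
Best: 373 pts.

373 pts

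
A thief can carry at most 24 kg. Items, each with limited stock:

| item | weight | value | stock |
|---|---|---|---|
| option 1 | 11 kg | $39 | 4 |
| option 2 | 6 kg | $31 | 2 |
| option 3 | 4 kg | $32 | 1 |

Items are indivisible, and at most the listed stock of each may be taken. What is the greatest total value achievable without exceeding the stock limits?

Top feasible selections:
- 1×option 1 + 1×option 2 + 1×option 3: weight 21, value 102
- 1×option 1 + 2×option 2: weight 23, value 101
- 2×option 2 + 1×option 3: weight 16, value 94
Best: $102.

$102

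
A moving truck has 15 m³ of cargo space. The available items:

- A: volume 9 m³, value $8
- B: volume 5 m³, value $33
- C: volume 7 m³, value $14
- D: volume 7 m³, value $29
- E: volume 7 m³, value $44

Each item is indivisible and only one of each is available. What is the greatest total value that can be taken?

$77

Check high-value combinations within 15 m³:
- B+E: volume 5+7=12, value 33+44=77
- D+E: volume 7+7=14, value 29+44=73
- B+D: volume 5+7=12, value 33+29=62
- C+E: volume 7+7=14, value 14+44=58
Best: $77.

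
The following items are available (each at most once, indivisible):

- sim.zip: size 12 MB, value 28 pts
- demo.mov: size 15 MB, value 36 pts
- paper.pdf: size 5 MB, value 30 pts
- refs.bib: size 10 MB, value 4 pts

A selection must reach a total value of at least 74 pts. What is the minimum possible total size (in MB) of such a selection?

Subsets with value ≥ 74, sorted by total size:
- sim.zip+demo.mov+paper.pdf: size 32, value 94
- sim.zip+demo.mov+paper.pdf+refs.bib: size 42, value 98
Minimum size: 32 MB.

32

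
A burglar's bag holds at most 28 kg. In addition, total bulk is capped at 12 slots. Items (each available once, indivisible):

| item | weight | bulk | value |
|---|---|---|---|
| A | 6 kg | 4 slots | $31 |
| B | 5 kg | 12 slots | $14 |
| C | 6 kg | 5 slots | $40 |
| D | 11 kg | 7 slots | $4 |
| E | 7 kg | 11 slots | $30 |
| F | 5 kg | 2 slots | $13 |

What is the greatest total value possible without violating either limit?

Feasible sets respecting both limits:
- A+C+F: weight 17, bulk 11, value 84
- A+C: weight 12, bulk 9, value 71
- C+F: weight 11, bulk 7, value 53
Best: $84.

$84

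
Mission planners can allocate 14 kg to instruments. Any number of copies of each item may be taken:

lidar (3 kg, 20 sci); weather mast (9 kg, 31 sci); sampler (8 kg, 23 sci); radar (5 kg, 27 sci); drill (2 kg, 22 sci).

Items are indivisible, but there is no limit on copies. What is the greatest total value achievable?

Best value-per-unit is drill at 22/2, and filling with it alone uses mass 7×2=14. No mix of the others beats 7×22 = 154.

154 sci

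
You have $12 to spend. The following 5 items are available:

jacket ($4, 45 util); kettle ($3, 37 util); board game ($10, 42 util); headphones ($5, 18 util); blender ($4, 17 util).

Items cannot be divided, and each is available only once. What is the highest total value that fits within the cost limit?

100 util

Check high-value combinations within $12:
- jacket+kettle+headphones: cost 4+3+5=12, value 45+37+18=100
- jacket+kettle+blender: cost 4+3+4=11, value 45+37+17=99
- jacket+kettle: cost 4+3=7, value 45+37=82
- kettle+headphones+blender: cost 3+5+4=12, value 37+18+17=72
Best: 100 util.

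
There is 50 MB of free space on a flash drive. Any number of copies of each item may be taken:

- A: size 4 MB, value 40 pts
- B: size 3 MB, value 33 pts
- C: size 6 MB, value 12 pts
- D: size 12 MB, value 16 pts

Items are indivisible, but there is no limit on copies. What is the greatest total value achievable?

542 pts

Best value-per-unit is B at 33/3; filling with it alone gives 16×33 = 528.
Optimal mix: 2×A + 14×B → size 50, value 542.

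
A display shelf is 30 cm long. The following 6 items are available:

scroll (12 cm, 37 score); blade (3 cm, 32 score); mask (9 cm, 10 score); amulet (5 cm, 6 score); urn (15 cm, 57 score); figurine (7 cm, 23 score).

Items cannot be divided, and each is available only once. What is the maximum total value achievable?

126 score

Check high-value combinations within 30 cm:
- scroll+blade+urn: length 12+3+15=30, value 37+32+57=126
- blade+amulet+urn+figurine: length 3+5+15+7=30, value 32+6+57+23=118
- blade+urn+figurine: length 3+15+7=25, value 32+57+23=112
- blade+mask+urn: length 3+9+15=27, value 32+10+57=99
Best: 126 score.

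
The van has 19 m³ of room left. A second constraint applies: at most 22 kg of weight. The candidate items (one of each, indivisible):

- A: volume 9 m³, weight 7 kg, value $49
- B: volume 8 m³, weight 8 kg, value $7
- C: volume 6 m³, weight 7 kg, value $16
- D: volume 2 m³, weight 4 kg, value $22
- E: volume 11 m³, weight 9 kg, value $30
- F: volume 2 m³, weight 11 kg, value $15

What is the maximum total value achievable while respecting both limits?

$87

Feasible sets respecting both limits:
- A+C+D: volume 17, weight 18, value 87
- A+D+F: volume 13, weight 22, value 86
- A+B+D: volume 19, weight 19, value 78
Best: $87.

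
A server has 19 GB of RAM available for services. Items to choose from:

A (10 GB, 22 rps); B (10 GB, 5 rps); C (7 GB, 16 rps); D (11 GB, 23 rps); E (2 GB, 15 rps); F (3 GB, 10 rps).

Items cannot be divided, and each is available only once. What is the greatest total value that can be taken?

This is a 0/1 knapsack; check combinations near the capacity.
- A+C+E: memory 10+7+2=19, value 22+16+15=53
- D+E+F: memory 11+2+3=16, value 23+15+10=48
- A+E+F: memory 10+2+3=15, value 22+15+10=47
- C+E+F: memory 7+2+3=12, value 16+15+10=41
- C+D: memory 7+11=18, value 16+23=39
Best: 53 rps.

53 rps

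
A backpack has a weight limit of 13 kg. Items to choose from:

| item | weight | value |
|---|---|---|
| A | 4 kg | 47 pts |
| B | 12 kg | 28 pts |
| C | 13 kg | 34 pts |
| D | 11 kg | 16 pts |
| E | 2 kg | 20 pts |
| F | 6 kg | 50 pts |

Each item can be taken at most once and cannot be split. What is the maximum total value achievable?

Check high-value combinations within 13 kg:
- A+E+F: weight 4+2+6=12, value 47+20+50=117
- A+F: weight 4+6=10, value 47+50=97
- E+F: weight 2+6=8, value 20+50=70
- A+E: weight 4+2=6, value 47+20=67
- F: weight 6, value 50
Best: 117 pts.

117 pts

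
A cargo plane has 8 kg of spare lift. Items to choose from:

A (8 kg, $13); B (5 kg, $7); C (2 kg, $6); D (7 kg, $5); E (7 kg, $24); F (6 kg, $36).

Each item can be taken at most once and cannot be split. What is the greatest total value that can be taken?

Check high-value combinations within 8 kg:
- C+F: weight 2+6=8, value 6+36=42
- F: weight 6, value 36
- E: weight 7, value 24
- B+C: weight 5+2=7, value 7+6=13
- A: weight 8, value 13
Best: $42.

$42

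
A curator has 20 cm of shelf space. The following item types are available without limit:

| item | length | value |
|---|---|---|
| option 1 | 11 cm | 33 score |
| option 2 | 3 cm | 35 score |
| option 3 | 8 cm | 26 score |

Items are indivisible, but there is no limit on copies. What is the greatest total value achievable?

Best value-per-unit is option 2 at 35/3, and filling with it alone uses length 6×3=18. No mix of the others beats 6×35 = 210.

210 score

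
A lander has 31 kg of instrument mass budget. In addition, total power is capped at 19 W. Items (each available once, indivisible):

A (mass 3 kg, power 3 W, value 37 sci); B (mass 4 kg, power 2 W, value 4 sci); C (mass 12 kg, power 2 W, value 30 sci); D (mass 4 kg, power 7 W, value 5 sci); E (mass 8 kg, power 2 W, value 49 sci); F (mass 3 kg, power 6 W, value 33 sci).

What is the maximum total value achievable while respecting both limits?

Feasible sets respecting both limits:
- A+B+C+E+F: mass 30, power 15, value 153
- A+C+E+F: mass 26, power 13, value 149
- A+B+C+D+E: mass 31, power 16, value 125
Best: 153 sci.

153 sci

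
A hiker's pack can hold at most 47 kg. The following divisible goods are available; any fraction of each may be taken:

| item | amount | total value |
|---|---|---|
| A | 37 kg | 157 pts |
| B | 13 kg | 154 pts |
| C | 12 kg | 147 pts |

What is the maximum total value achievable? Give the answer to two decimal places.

Take in order of value per unit:
- C (147/12 per unit): all 12 → value 147, running total 147.00
- B (154/13 per unit): all 13 → value 154, running total 301.00
- A (157/37 per unit): 22 of 37 → value 22×157/37 = 93.3514, running total 394.35
Total 394.35.

394.35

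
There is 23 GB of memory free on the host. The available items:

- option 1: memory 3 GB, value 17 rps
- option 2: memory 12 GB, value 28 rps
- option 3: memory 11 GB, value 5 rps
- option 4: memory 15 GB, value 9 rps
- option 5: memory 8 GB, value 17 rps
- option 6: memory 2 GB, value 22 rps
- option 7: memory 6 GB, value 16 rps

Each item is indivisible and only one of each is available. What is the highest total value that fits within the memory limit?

83 rps

Check high-value combinations within 23 GB:
- option 1+option 2+option 6+option 7: memory 3+12+2+6=23, value 17+28+22+16=83
- option 1+option 5+option 6+option 7: memory 3+8+2+6=19, value 17+17+22+16=72
- option 1+option 2+option 6: memory 3+12+2=17, value 17+28+22=67
Best: 83 rps.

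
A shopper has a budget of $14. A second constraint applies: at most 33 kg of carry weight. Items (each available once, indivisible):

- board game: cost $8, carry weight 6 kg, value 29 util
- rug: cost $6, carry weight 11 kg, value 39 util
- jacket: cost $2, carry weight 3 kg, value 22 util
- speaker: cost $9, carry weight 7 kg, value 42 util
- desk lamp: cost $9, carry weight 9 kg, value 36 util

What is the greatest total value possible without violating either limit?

Feasible sets respecting both limits:
- board game+rug: cost 14, carry weight 17, value 68
- jacket+speaker: cost 11, carry weight 10, value 64
- rug+jacket: cost 8, carry weight 14, value 61
- jacket+desk lamp: cost 11, carry weight 12, value 58
Best: 68 util.

68 util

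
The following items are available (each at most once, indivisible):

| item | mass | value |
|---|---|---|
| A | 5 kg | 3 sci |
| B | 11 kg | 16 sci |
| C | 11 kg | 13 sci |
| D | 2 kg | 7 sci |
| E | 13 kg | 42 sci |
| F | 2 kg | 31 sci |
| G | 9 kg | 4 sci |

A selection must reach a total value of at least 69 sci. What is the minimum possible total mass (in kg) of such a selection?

15

Subsets with value ≥ 69, sorted by total mass:
- E+F: mass 15, value 73
- D+E+F: mass 17, value 80
- A+E+F: mass 20, value 76
Minimum mass: 15 kg.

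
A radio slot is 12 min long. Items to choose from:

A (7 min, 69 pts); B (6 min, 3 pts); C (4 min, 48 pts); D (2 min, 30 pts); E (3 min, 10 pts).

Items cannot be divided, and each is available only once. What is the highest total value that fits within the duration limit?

117 pts

Check high-value combinations within 12 min:
- A+C: duration 7+4=11, value 69+48=117
- A+D+E: duration 7+2+3=12, value 69+30+10=109
- A+D: duration 7+2=9, value 69+30=99
Best: 117 pts.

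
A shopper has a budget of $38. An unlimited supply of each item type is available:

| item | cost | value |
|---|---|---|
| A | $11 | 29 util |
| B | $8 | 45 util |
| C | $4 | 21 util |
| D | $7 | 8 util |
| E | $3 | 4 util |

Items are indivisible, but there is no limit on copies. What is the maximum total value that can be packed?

Best value-per-unit is B at 45/8; filling with it alone gives 4×45 = 180.
Optimal mix: 4×B + 1×C → cost 36, value 201.

201 util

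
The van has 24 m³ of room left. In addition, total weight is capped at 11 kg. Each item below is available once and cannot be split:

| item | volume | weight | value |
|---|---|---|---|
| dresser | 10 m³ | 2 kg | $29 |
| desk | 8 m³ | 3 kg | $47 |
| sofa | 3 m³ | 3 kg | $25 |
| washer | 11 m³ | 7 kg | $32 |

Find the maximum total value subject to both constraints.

Feasible sets respecting both limits:
- dresser+desk+sofa: volume 21, weight 8, value 101
- desk+washer: volume 19, weight 10, value 79
- dresser+desk: volume 18, weight 5, value 76
- desk+sofa: volume 11, weight 6, value 72
Best: $101.

$101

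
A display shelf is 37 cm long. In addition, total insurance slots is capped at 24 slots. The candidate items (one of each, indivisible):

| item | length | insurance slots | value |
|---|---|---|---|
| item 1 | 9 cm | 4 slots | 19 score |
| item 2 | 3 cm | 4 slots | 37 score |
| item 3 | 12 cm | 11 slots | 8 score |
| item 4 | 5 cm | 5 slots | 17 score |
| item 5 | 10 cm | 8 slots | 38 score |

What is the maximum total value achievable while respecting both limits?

Feasible sets respecting both limits:
- item 1+item 2+item 4+item 5: length 27, insurance slots 21, value 111
- item 1+item 2+item 5: length 22, insurance slots 16, value 94
- item 2+item 4+item 5: length 18, insurance slots 17, value 92
Best: 111 score.

111 score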